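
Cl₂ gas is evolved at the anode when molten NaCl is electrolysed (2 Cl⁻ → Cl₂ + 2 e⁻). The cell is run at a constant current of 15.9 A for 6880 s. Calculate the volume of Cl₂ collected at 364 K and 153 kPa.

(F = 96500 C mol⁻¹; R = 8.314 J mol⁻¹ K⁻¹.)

Q = I·t = 15.90 A × 6880.0 s = 109400 C.
n(e⁻) = Q/F = 109400 / 96500 = 1.134 mol.
2 electrons are transferred per Cl₂ molecule, so n(Cl₂) = 1.134 / 2 = 0.5668 mol.
V = nRT/P = (0.5668 × 8.314 × 364) / (153 × 10³ Pa) = 0.0112 m³ = 11.2 L.

11.2 L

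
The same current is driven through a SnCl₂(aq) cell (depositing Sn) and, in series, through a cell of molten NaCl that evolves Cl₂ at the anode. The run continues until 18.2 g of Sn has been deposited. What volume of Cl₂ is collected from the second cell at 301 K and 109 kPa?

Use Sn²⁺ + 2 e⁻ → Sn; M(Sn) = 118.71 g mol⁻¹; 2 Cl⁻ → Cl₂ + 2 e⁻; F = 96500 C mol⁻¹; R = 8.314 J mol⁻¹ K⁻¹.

n(Sn) = 18.2 / 118.71 = 0.1533 mol, so n(e⁻) = 2 × 0.1533 = 0.3066 mol.
The cells are in series, so the same 0.3066 mol of electrons passes through the second cell.
2 Cl⁻ → Cl₂ + 2 e⁻ — 2 mol e⁻ per mol Cl₂, so n(Cl₂) = 0.3066/2 = 0.1533 mol.
V = nRT/P = (0.1533 × 8.314 × 301) / (109 × 10³) = 0.00352 m³ = 3.52 L.

3.52 L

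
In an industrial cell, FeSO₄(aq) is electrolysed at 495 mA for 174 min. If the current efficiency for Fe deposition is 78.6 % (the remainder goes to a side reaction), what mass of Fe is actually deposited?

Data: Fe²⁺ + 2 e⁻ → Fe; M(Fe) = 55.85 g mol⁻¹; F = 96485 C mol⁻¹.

Q = I·t = 0.4950 × 10440 = 5168 C.
n(e⁻) = 5168/96485 = 0.05356 mol; theoretically n(Fe) = 0.05356/2 = 0.02678 mol, m_theo = 1.496 g.
At 78.6 % efficiency, m_actual = 0.786 × 1.496 = 1.18 g.

1.18 g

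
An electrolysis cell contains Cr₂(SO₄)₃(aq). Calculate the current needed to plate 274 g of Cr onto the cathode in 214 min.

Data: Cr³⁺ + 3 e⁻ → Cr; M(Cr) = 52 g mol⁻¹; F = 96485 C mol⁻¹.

119 A

n(Cr) = 274 / 52 = 5.269 mol.
n(e⁻) = 3 × 5.269 = 15.81 mol.
Q = n(e⁻)·F = 15.81 × 96485 = 1525000 C.
I = Q/t = 1525000 / 12840 s = 119 A.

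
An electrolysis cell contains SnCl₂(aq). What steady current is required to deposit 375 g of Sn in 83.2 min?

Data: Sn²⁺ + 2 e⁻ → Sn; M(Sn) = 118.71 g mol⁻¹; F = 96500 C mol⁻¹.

n(Sn) = 375 / 118.71 = 3.159 mol.
n(e⁻) = 2 × 3.159 = 6.318 mol.
Q = n(e⁻)·F = 6.318 × 96500 = 609700 C.
I = Q/t = 609700 / 4992.0 s = 122 A.

122 A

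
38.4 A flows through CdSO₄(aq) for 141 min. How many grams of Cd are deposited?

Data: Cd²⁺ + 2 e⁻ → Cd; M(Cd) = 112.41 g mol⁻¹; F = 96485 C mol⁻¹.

Q = I·t = 38.40 A × 8460.0 s = 324900 C.
n(e⁻) = Q/F = 324900 / 96485 = 3.367 mol.
Cd²⁺ + 2 e⁻ → Cd, so n(Cd) = n(e⁻)/2 = 1.683 mol.
m = n·M = 1.683 × 112.41 = 189 g.

189 g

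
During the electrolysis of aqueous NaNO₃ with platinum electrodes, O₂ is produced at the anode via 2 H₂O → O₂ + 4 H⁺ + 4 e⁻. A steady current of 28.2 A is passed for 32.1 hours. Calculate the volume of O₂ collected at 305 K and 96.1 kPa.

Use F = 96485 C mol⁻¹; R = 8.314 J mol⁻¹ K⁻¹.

223 L

Q = I·t = 28.20 A × 115560 s = 3259000 C.
n(e⁻) = Q/F = 3259000 / 96485 = 33.78 mol.
4 electrons are transferred per O₂ molecule, so n(O₂) = 33.78 / 4 = 8.444 mol.
V = nRT/P = (8.444 × 8.314 × 305) / (96.1 × 10³ Pa) = 0.223 m³ = 223 L.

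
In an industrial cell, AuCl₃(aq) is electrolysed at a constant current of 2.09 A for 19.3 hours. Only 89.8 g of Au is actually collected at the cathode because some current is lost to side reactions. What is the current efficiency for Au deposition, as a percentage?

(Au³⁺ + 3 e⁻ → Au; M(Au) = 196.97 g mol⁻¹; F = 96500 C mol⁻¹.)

90.9 %

Q = I·t = 2.090 × 69480 = 145200 C; n(e⁻) = 145200/96500 = 1.505 mol.
Theoretical n(Au) = n(e⁻)/3 = 0.5016 mol, i.e. m_theo = 0.5016 × 196.97 = 98.80 g.
Efficiency = m_actual / m_theo = 89.8 / 98.80 = 90.9 %.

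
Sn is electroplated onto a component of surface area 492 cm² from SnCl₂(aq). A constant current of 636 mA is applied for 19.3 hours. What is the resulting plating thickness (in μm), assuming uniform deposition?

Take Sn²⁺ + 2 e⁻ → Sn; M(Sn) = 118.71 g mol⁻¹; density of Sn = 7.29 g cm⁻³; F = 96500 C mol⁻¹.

75.8 μm

Q = I·t = 0.6360 × 69480 = 44190 C; n(e⁻) = 0.4579 mol.
n(Sn) = n(e⁻)/2 = 0.2290 mol, so m = 0.2290 × 118.71 = 27.18 g.
Volume = m/ρ = 27.18 / 7.29 = 3.728 cm³.
Thickness = V/A = 3.728 / 492 = 0.00758 cm = 75.8 μm.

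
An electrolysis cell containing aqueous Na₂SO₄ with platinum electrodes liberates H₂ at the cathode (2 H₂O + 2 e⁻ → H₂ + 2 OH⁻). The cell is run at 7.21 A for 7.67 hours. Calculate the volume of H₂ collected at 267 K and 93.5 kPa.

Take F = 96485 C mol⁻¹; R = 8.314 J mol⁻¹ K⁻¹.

Q = I·t = 7.210 A × 27612 s = 199100 C.
n(e⁻) = Q/F = 199100 / 96485 = 2.063 mol.
2 electrons are transferred per H₂ molecule, so n(H₂) = 2.063 / 2 = 1.032 mol.
V = nRT/P = (1.032 × 8.314 × 267) / (93.5 × 10³ Pa) = 0.0245 m³ = 24.5 L.

24.5 L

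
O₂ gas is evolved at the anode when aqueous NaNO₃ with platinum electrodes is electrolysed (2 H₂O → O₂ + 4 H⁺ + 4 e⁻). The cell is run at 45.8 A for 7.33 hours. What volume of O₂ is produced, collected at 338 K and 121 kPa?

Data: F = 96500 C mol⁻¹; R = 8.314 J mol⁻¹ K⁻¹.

72.7 L

Q = I·t = 45.80 A × 26388 s = 1209000 C.
n(e⁻) = Q/F = 1209000 / 96500 = 12.52 mol.
4 electrons are transferred per O₂ molecule, so n(O₂) = 12.52 / 4 = 3.131 mol.
V = nRT/P = (3.131 × 8.314 × 338) / (121 × 10³ Pa) = 0.0727 m³ = 72.7 L.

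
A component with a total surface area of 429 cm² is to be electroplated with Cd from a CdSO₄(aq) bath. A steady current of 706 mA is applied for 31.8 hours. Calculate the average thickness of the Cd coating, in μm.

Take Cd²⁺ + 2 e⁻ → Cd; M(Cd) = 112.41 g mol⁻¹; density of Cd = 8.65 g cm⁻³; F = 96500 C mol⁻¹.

Q = I·t = 0.7060 × 114480 = 80820 C; n(e⁻) = 0.8375 mol.
n(Cd) = n(e⁻)/2 = 0.4188 mol, so m = 0.4188 × 112.41 = 47.07 g.
Volume = m/ρ = 47.07 / 8.65 = 5.442 cm³.
Thickness = V/A = 5.442 / 429 = 0.0127 cm = 127 μm.

127 μm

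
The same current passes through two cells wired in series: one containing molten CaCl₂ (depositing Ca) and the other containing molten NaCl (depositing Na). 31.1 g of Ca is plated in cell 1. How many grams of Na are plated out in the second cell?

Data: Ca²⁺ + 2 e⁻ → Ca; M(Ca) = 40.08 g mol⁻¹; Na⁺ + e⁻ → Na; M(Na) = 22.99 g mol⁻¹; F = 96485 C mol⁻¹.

n(Ca) = 31.1 / 40.08 = 0.7759 mol.
Since Ca²⁺ + 2 e⁻ → Ca, n(e⁻) passed = 2 × 0.7759 = 1.552 mol.
Cells in series carry the same charge, so the same 1.552 mol of electrons passes through cell 2.
Na⁺ + e⁻ → Na, so n(Na) = 1.552 / 1 = 1.552 mol.
m(Na) = 1.552 × 22.99 = 35.7 g.

35.7 g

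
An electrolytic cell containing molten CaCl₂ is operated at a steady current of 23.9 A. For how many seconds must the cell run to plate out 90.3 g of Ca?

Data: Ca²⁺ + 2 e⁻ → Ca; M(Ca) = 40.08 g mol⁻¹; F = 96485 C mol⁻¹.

18200 s

n(Ca) = m/M = 90.3 / 40.08 = 2.253 mol.
Each Ca atom requires 2 electrons, so n(e⁻) = 2 × 2.253 = 4.506 mol.
Q = n(e⁻)·F = 4.506 × 96485 = 434800 C.
t = Q/I = 434800 / 23.90 A = 18190 s.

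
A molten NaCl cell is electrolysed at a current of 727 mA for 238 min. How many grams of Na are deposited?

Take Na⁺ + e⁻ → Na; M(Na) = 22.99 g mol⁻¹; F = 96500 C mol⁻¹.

2.47 g

Q = I·t = 0.7270 A × 14280 s = 10380 C.
n(e⁻) = Q/F = 10380 / 96500 = 0.1076 mol.
Na⁺ + e⁻ → Na, so n(Na) = n(e⁻)/1 = 0.1076 mol.
m = n·M = 0.1076 × 22.99 = 2.47 g.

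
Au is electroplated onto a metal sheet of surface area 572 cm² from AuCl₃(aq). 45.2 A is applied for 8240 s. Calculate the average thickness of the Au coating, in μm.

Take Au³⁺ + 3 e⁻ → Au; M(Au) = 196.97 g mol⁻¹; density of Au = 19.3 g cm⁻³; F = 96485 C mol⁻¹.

Q = I·t = 45.20 × 8240.0 = 372400 C; n(e⁻) = 3.860 mol.
n(Au) = n(e⁻)/3 = 1.287 mol, so m = 1.287 × 196.97 = 253.4 g.
Volume = m/ρ = 253.4 / 19.3 = 13.13 cm³.
Thickness = V/A = 13.13 / 572 = 0.0230 cm = 230 μm.

230 μm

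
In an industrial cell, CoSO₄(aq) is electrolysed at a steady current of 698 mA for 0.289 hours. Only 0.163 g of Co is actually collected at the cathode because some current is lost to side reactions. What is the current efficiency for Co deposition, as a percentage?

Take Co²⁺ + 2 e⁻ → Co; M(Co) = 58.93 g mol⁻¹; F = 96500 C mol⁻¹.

73.5 %

Q = I·t = 0.6980 × 1040.4 = 726.2 C; n(e⁻) = 726.2/96500 = 0.007525 mol.
Theoretical n(Co) = n(e⁻)/2 = 0.003763 mol, i.e. m_theo = 0.003763 × 58.93 = 0.2217 g.
Efficiency = m_actual / m_theo = 0.163 / 0.2217 = 73.5 %.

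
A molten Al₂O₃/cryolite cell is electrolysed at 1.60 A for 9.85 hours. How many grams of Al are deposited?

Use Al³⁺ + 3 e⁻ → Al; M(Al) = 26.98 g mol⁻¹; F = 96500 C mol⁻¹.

Q = I·t = 1.600 A × 35460 s = 56740 C.
n(e⁻) = Q/F = 56740 / 96500 = 0.5879 mol.
Al³⁺ + 3 e⁻ → Al, so n(Al) = n(e⁻)/3 = 0.1960 mol.
m = n·M = 0.1960 × 26.98 = 5.29 g.

5.29 g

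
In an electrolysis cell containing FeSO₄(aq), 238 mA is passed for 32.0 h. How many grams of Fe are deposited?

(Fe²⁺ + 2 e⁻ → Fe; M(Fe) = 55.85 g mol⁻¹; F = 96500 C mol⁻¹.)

7.93 g

Q = I·t = 0.2380 A × 115200 s = 27420 C.
n(e⁻) = Q/F = 27420 / 96500 = 0.2841 mol.
Fe²⁺ + 2 e⁻ → Fe, so n(Fe) = n(e⁻)/2 = 0.1421 mol.
m = n·M = 0.1421 × 55.85 = 7.93 g.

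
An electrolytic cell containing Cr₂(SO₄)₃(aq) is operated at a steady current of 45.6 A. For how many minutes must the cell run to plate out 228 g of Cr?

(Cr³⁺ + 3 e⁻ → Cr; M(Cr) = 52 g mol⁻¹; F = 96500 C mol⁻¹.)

464 min

n(Cr) = m/M = 228 / 52 = 4.385 mol.
Each Cr atom requires 3 electrons, so n(e⁻) = 3 × 4.385 = 13.15 mol.
Q = n(e⁻)·F = 13.15 × 96500 = 1269000 C.
t = Q/I = 1269000 / 45.60 A = 27840 s = 464 min.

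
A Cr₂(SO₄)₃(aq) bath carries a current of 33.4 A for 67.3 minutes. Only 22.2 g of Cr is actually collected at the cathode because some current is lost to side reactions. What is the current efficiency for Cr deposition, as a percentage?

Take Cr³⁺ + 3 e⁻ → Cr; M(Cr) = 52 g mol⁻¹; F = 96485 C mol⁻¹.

91.6 %

Q = I·t = 33.40 × 4038.0 = 134900 C; n(e⁻) = 134900/96485 = 1.398 mol.
Theoretical n(Cr) = n(e⁻)/3 = 0.4659 mol, i.e. m_theo = 0.4659 × 52 = 24.23 g.
Efficiency = m_actual / m_theo = 22.2 / 24.23 = 91.6 %.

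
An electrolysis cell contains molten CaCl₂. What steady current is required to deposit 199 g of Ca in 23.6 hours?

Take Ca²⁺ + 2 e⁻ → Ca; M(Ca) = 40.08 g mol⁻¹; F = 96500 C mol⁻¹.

11.3 A

n(Ca) = 199 / 40.08 = 4.965 mol.
n(e⁻) = 2 × 4.965 = 9.930 mol.
Q = n(e⁻)·F = 9.930 × 96500 = 958300 C.
I = Q/t = 958300 / 84960 s = 11.3 A.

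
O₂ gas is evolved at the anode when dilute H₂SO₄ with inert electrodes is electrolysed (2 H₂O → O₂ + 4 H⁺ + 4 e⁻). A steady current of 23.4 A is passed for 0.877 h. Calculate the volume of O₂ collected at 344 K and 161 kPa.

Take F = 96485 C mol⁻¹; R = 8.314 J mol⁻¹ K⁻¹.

3.40 L

Q = I·t = 23.40 A × 3157.2 s = 73880 C.
n(e⁻) = Q/F = 73880 / 96485 = 0.7657 mol.
4 electrons are transferred per O₂ molecule, so n(O₂) = 0.7657 / 4 = 0.1914 mol.
V = nRT/P = (0.1914 × 8.314 × 344) / (161 × 10³ Pa) = 0.00340 m³ = 3.40 L.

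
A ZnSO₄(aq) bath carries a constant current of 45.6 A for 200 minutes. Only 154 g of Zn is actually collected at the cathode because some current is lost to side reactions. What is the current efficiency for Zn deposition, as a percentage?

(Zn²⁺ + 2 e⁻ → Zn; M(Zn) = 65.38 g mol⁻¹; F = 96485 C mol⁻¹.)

83.1 %

Q = I·t = 45.60 × 12000 = 547200 C; n(e⁻) = 547200/96485 = 5.671 mol.
Theoretical n(Zn) = n(e⁻)/2 = 2.836 mol, i.e. m_theo = 2.836 × 65.38 = 185.4 g.
Efficiency = m_actual / m_theo = 154 / 185.4 = 83.1 %.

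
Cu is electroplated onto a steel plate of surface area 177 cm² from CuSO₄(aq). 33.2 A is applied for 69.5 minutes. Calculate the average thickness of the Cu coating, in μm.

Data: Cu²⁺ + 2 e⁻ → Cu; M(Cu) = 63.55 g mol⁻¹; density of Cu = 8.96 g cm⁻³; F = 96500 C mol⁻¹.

287 μm

Q = I·t = 33.20 × 4170.0 = 138400 C; n(e⁻) = 1.435 mol.
n(Cu) = n(e⁻)/2 = 0.7173 mol, so m = 0.7173 × 63.55 = 45.59 g.
Volume = m/ρ = 45.59 / 8.96 = 5.088 cm³.
Thickness = V/A = 5.088 / 177 = 0.0287 cm = 287 μm.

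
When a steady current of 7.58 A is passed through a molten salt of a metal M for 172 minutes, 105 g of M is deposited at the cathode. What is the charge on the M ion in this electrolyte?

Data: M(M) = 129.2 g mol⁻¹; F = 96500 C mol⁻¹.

Q = I·t = 7.580 A × 10320 s = 78230 C, so n(e⁻) = 78230/96500 = 0.8106 mol.
n(M) deposited = 105 / 129.2 = 0.8127 mol.
Electrons per atom = n(e⁻)/n(M) = 0.8106 / 0.8127 = 0.997 ≈ 1, so the ion is M⁺.

+1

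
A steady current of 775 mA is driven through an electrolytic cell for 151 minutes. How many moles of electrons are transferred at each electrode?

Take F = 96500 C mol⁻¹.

Q = I·t = 0.7750 A × 9060.0 s = 7022 C.
n(e⁻) = Q/F = 7022 / 96500 = 0.0728 mol.

0.0728 mol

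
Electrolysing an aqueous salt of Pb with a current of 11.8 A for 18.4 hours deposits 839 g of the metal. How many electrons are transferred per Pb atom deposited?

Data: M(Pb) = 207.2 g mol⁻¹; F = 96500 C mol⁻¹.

2

Q = I·t = 11.80 A × 66240 s = 781600 C, so n(e⁻) = 781600/96500 = 8.100 mol.
n(Pb) deposited = 839 / 207.2 = 4.049 mol.
Electrons per atom = n(e⁻)/n(Pb) = 8.100 / 4.049 = 2.00 ≈ 2, so the ion is Pb²⁺.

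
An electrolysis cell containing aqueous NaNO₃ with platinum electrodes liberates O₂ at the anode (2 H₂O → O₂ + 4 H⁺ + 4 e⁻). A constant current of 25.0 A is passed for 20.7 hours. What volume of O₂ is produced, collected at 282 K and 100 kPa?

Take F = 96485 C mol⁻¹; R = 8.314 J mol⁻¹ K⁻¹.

Q = I·t = 25.00 A × 74520 s = 1863000 C.
n(e⁻) = Q/F = 1863000 / 96485 = 19.31 mol.
4 electrons are transferred per O₂ molecule, so n(O₂) = 19.31 / 4 = 4.827 mol.
V = nRT/P = (4.827 × 8.314 × 282) / (100 × 10³ Pa) = 0.113 m³ = 113 L.

113 L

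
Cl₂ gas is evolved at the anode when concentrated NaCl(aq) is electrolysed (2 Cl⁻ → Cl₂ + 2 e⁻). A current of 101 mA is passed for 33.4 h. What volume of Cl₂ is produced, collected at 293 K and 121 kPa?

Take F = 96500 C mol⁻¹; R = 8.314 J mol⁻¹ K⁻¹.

1.27 L

Q = I·t = 0.1010 A × 120240 s = 12140 C.
n(e⁻) = Q/F = 12140 / 96500 = 0.1258 mol.
2 electrons are transferred per Cl₂ molecule, so n(Cl₂) = 0.1258 / 2 = 0.06292 mol.
V = nRT/P = (0.06292 × 8.314 × 293) / (121 × 10³ Pa) = 0.00127 m³ = 1.27 L.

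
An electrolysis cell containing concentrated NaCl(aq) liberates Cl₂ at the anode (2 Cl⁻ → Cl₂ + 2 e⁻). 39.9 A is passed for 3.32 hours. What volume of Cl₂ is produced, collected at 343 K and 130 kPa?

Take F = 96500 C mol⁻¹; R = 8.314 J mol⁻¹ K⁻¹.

54.2 L

Q = I·t = 39.90 A × 11952 s = 476900 C.
n(e⁻) = Q/F = 476900 / 96500 = 4.942 mol.
2 electrons are transferred per Cl₂ molecule, so n(Cl₂) = 4.942 / 2 = 2.471 mol.
V = nRT/P = (2.471 × 8.314 × 343) / (130 × 10³ Pa) = 0.0542 m³ = 54.2 L.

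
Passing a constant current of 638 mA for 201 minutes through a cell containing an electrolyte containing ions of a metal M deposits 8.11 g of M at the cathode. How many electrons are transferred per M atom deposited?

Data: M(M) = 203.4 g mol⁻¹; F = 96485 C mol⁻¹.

2

Q = I·t = 0.6380 A × 12060 s = 7694 C, so n(e⁻) = 7694/96485 = 0.07975 mol.
n(M) deposited = 8.11 / 203.4 = 0.03987 mol.
Electrons per atom = n(e⁻)/n(M) = 0.07975 / 0.03987 = 2.00 ≈ 2, so the ion is M²⁺.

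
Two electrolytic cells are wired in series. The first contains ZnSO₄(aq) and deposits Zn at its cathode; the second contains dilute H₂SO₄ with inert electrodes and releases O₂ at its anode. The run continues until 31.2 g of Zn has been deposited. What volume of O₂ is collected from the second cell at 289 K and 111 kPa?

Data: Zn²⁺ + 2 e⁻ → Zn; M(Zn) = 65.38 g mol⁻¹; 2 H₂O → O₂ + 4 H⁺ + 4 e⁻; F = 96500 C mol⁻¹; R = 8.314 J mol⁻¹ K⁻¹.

n(Zn) = 31.2 / 65.38 = 0.4772 mol, so n(e⁻) = 2 × 0.4772 = 0.9544 mol.
The cells are in series, so the same 0.9544 mol of electrons passes through the second cell.
2 H₂O → O₂ + 4 H⁺ + 4 e⁻ — 4 mol e⁻ per mol O₂, so n(O₂) = 0.9544/4 = 0.2386 mol.
V = nRT/P = (0.2386 × 8.314 × 289) / (111 × 10³) = 0.00516 m³ = 5.16 L.

5.16 L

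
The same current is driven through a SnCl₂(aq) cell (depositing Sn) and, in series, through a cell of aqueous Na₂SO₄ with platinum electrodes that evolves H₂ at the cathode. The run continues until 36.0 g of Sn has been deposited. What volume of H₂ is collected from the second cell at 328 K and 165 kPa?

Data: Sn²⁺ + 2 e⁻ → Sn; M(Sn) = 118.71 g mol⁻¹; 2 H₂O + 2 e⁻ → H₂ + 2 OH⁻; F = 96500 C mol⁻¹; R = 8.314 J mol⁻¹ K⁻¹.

n(Sn) = 36.0 / 118.71 = 0.3033 mol, so n(e⁻) = 2 × 0.3033 = 0.6065 mol.
The cells are in series, so the same 0.6065 mol of electrons passes through the second cell.
2 H₂O + 2 e⁻ → H₂ + 2 OH⁻ — 2 mol e⁻ per mol H₂, so n(H₂) = 0.6065/2 = 0.3033 mol.
V = nRT/P = (0.3033 × 8.314 × 328) / (165 × 10³) = 0.00501 m³ = 5.01 L.

5.01 L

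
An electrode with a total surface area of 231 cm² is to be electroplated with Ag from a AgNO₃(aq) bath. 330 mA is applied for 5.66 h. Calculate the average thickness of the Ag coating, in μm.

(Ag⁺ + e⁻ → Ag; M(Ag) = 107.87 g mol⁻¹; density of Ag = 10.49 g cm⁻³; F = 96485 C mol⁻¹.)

Q = I·t = 0.3300 × 20376 = 6724 C; n(e⁻) = 0.06969 mol.
n(Ag) = n(e⁻)/1 = 0.06969 mol, so m = 0.06969 × 107.87 = 7.518 g.
Volume = m/ρ = 7.518 / 10.49 = 0.7166 cm³.
Thickness = V/A = 0.7166 / 231 = 0.00310 cm = 31.0 μm.

31.0 μm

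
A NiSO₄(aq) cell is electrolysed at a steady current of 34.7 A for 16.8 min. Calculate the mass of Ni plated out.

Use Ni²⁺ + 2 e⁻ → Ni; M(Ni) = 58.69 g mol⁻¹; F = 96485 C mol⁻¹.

Q = I·t = 34.70 A × 1008.0 s = 34980 C.
n(e⁻) = Q/F = 34980 / 96485 = 0.3625 mol.
Ni²⁺ + 2 e⁻ → Ni, so n(Ni) = n(e⁻)/2 = 0.1813 mol.
m = n·M = 0.1813 × 58.69 = 10.6 g.

10.6 g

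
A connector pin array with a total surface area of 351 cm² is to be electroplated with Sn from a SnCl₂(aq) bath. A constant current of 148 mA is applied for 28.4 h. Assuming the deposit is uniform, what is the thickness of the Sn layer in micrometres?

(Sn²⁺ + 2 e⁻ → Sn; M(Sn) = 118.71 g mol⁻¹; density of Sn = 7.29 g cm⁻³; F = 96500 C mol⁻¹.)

36.4 μm

Q = I·t = 0.1480 × 102240 = 15130 C; n(e⁻) = 0.1568 mol.
n(Sn) = n(e⁻)/2 = 0.07840 mol, so m = 0.07840 × 118.71 = 9.307 g.
Volume = m/ρ = 9.307 / 7.29 = 1.277 cm³.
Thickness = V/A = 1.277 / 351 = 0.00364 cm = 36.4 μm.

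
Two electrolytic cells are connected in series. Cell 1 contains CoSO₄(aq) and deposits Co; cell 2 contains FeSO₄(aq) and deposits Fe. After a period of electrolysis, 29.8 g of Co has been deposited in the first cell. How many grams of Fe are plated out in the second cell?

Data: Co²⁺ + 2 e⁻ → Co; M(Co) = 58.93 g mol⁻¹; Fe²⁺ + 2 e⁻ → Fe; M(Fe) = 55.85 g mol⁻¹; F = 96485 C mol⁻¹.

n(Co) = 29.8 / 58.93 = 0.5057 mol.
Since Co²⁺ + 2 e⁻ → Co, n(e⁻) passed = 2 × 0.5057 = 1.011 mol.
Cells in series carry the same charge, so the same 1.011 mol of electrons passes through cell 2.
Fe²⁺ + 2 e⁻ → Fe, so n(Fe) = 1.011 / 2 = 0.5057 mol.
m(Fe) = 0.5057 × 55.85 = 28.2 g.

28.2 g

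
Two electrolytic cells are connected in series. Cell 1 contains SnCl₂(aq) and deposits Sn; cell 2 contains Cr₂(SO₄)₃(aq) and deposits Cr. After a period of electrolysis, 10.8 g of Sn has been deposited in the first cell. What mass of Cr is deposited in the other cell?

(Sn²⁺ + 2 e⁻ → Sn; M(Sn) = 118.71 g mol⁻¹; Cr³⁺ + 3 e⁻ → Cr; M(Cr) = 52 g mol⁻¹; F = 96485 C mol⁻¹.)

n(Sn) = 10.8 / 118.71 = 0.09098 mol.
Since Sn²⁺ + 2 e⁻ → Sn, n(e⁻) passed = 2 × 0.09098 = 0.1820 mol.
Cells in series carry the same charge, so the same 0.1820 mol of electrons passes through cell 2.
Cr³⁺ + 3 e⁻ → Cr, so n(Cr) = 0.1820 / 3 = 0.06065 mol.
m(Cr) = 0.06065 × 52 = 3.15 g.

3.15 g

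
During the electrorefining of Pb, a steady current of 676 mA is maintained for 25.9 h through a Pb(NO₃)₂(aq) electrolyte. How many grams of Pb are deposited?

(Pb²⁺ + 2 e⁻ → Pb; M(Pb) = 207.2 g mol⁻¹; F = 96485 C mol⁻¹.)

67.7 g

Q = I·t = 0.6760 A × 93240 s = 63030 C.
n(e⁻) = Q/F = 63030 / 96485 = 0.6533 mol.
Pb²⁺ + 2 e⁻ → Pb, so n(Pb) = n(e⁻)/2 = 0.3266 mol.
m = n·M = 0.3266 × 207.2 = 67.7 g.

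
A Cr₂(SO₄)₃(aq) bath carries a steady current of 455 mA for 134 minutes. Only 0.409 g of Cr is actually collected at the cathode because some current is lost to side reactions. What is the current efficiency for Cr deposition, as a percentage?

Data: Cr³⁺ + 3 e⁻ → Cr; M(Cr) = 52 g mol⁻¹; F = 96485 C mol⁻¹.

Q = I·t = 0.4550 × 8040.0 = 3658 C; n(e⁻) = 3658/96485 = 0.03791 mol.
Theoretical n(Cr) = n(e⁻)/3 = 0.01264 mol, i.e. m_theo = 0.01264 × 52 = 0.6572 g.
Efficiency = m_actual / m_theo = 0.409 / 0.6572 = 62.2 %.

62.2 %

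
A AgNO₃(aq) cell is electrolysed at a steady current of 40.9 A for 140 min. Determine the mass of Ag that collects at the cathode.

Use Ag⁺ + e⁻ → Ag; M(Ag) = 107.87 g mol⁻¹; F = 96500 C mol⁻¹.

Q = I·t = 40.90 A × 8400.0 s = 343600 C.
n(e⁻) = Q/F = 343600 / 96500 = 3.560 mol.
Ag⁺ + e⁻ → Ag, so n(Ag) = n(e⁻)/1 = 3.560 mol.
m = n·M = 3.560 × 107.87 = 384 g.

384 g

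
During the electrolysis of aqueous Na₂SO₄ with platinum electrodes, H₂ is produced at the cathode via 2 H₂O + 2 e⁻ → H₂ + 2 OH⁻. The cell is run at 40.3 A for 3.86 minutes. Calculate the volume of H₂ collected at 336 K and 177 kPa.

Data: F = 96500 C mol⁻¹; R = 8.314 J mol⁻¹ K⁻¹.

Q = I·t = 40.30 A × 231.60 s = 9333 C.
n(e⁻) = Q/F = 9333 / 96500 = 0.09672 mol.
2 electrons are transferred per H₂ molecule, so n(H₂) = 0.09672 / 2 = 0.04836 mol.
V = nRT/P = (0.04836 × 8.314 × 336) / (177 × 10³ Pa) = 7.63 × 10⁻⁴ m³ = 0.763 L.

0.763 L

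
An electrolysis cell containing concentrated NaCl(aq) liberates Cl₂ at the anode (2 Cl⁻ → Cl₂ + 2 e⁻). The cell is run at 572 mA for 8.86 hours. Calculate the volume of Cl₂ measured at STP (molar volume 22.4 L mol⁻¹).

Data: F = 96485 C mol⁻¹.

Q = I·t = 0.5720 A × 31896 s = 18240 C.
n(e⁻) = Q/F = 18240 / 96485 = 0.1891 mol.
2 electrons are transferred per Cl₂ molecule, so n(Cl₂) = 0.1891 / 2 = 0.09455 mol.
V = n × V_m = 0.09455 × 22.4 = 2.12 L.

2.12 L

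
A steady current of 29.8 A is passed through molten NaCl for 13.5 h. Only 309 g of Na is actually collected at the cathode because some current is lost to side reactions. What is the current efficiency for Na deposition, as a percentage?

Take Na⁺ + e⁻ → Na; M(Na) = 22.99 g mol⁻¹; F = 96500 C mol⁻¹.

89.6 %

Q = I·t = 29.80 × 48600 = 1448000 C; n(e⁻) = 1448000/96500 = 15.01 mol.
Theoretical n(Na) = n(e⁻)/1 = 15.01 mol, i.e. m_theo = 15.01 × 22.99 = 345.0 g.
Efficiency = m_actual / m_theo = 309 / 345.0 = 89.6 %.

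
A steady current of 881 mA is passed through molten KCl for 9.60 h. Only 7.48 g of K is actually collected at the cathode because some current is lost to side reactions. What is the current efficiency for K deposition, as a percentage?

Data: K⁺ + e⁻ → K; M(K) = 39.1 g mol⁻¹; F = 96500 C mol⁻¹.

Q = I·t = 0.8810 × 34560 = 30450 C; n(e⁻) = 30450/96500 = 0.3155 mol.
Theoretical n(K) = n(e⁻)/1 = 0.3155 mol, i.e. m_theo = 0.3155 × 39.1 = 12.34 g.
Efficiency = m_actual / m_theo = 7.48 / 12.34 = 60.6 %.

60.6 %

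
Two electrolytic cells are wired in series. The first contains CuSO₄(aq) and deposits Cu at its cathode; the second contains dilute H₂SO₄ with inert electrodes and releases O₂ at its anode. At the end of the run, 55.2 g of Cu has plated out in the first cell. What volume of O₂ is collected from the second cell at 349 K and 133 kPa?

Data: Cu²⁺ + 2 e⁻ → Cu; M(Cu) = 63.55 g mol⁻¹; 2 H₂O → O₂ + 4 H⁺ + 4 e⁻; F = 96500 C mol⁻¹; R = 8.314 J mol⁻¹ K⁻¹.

n(Cu) = 55.2 / 63.55 = 0.8686 mol, so n(e⁻) = 2 × 0.8686 = 1.737 mol.
The cells are in series, so the same 1.737 mol of electrons passes through the second cell.
2 H₂O → O₂ + 4 H⁺ + 4 e⁻ — 4 mol e⁻ per mol O₂, so n(O₂) = 1.737/4 = 0.4343 mol.
V = nRT/P = (0.4343 × 8.314 × 349) / (133 × 10³) = 0.00947 m³ = 9.47 L.

9.47 L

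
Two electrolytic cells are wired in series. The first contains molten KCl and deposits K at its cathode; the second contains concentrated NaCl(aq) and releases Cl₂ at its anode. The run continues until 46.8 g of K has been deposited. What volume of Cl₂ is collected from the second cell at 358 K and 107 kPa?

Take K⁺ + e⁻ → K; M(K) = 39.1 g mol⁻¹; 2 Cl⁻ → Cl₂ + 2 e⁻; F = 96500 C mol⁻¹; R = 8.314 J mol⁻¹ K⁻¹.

n(K) = 46.8 / 39.1 = 1.197 mol, so n(e⁻) = 1 × 1.197 = 1.197 mol.
The cells are in series, so the same 1.197 mol of electrons passes through the second cell.
2 Cl⁻ → Cl₂ + 2 e⁻ — 2 mol e⁻ per mol Cl₂, so n(Cl₂) = 1.197/2 = 0.5985 mol.
V = nRT/P = (0.5985 × 8.314 × 358) / (107 × 10³) = 0.0166 m³ = 16.6 L.

16.6 L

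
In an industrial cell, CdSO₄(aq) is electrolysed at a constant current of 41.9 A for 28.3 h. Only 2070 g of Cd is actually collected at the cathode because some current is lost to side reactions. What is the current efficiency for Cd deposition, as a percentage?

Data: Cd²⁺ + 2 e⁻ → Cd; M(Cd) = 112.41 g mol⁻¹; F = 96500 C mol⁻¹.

83.3 %

Q = I·t = 41.90 × 101880 = 4269000 C; n(e⁻) = 4269000/96500 = 44.24 mol.
Theoretical n(Cd) = n(e⁻)/2 = 22.12 mol, i.e. m_theo = 22.12 × 112.41 = 2486 g.
Efficiency = m_actual / m_theo = 2070 / 2486 = 83.3 %.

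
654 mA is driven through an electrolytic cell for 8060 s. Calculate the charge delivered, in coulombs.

5270 C

Q = I·t = 0.6540 A × 8060.0 s = 5270 C.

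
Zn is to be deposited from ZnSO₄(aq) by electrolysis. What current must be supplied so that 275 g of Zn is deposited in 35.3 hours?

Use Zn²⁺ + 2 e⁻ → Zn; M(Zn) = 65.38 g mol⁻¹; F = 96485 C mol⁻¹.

n(Zn) = 275 / 65.38 = 4.206 mol.
n(e⁻) = 2 × 4.206 = 8.412 mol.
Q = n(e⁻)·F = 8.412 × 96485 = 811700 C.
I = Q/t = 811700 / 127080 s = 6.39 A.

6.39 A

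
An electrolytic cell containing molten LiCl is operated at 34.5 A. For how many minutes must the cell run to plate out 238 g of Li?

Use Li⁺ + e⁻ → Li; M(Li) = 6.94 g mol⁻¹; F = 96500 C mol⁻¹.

1600 min

n(Li) = m/M = 238 / 6.94 = 34.29 mol.
Each Li atom requires 1 electron, so n(e⁻) = 1 × 34.29 = 34.29 mol.
Q = n(e⁻)·F = 34.29 × 96500 = 3309000 C.
t = Q/I = 3309000 / 34.50 A = 95920 s = 1600 min.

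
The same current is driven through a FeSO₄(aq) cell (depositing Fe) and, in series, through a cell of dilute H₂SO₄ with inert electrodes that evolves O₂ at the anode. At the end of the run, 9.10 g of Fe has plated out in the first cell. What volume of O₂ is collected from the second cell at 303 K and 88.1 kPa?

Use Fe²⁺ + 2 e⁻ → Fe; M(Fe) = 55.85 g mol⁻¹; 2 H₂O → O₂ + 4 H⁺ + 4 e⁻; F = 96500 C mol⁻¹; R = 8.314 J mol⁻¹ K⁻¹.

2.33 L

n(Fe) = 9.10 / 55.85 = 0.1629 mol, so n(e⁻) = 2 × 0.1629 = 0.3259 mol.
The cells are in series, so the same 0.3259 mol of electrons passes through the second cell.
2 H₂O → O₂ + 4 H⁺ + 4 e⁻ — 4 mol e⁻ per mol O₂, so n(O₂) = 0.3259/4 = 0.08147 mol.
V = nRT/P = (0.08147 × 8.314 × 303) / (88.1 × 10³) = 0.00233 m³ = 2.33 L.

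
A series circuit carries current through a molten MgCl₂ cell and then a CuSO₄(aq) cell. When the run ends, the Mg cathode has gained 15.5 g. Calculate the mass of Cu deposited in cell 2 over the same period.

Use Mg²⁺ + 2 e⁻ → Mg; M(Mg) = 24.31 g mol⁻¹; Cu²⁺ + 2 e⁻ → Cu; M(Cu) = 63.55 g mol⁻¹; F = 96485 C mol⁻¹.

40.5 g

n(Mg) = 15.5 / 24.31 = 0.6376 mol.
Since Mg²⁺ + 2 e⁻ → Mg, n(e⁻) passed = 2 × 0.6376 = 1.275 mol.
Cells in series carry the same charge, so the same 1.275 mol of electrons passes through cell 2.
Cu²⁺ + 2 e⁻ → Cu, so n(Cu) = 1.275 / 2 = 0.6376 mol.
m(Cu) = 0.6376 × 63.55 = 40.5 g.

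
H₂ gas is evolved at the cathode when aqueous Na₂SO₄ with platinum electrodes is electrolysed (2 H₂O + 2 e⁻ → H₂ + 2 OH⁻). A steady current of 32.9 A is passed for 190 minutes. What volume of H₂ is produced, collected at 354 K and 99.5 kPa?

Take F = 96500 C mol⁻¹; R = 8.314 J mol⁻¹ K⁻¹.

Q = I·t = 32.90 A × 11400 s = 375100 C.
n(e⁻) = Q/F = 375100 / 96500 = 3.887 mol.
2 electrons are transferred per H₂ molecule, so n(H₂) = 3.887 / 2 = 1.943 mol.
V = nRT/P = (1.943 × 8.314 × 354) / (99.5 × 10³ Pa) = 0.0575 m³ = 57.5 L.

57.5 L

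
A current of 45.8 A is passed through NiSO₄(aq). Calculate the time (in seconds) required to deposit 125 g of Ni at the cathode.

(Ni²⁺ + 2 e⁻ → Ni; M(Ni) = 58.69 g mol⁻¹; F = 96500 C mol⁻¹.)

n(Ni) = m/M = 125 / 58.69 = 2.130 mol.
Each Ni atom requires 2 electrons, so n(e⁻) = 2 × 2.130 = 4.260 mol.
Q = n(e⁻)·F = 4.260 × 96500 = 411100 C.
t = Q/I = 411100 / 45.80 A = 8975 s.

8980 s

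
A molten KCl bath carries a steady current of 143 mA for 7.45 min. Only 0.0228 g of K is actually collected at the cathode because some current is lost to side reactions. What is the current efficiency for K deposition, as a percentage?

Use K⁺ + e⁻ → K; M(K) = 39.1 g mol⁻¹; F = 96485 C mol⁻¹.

88.0 %

Q = I·t = 0.1430 × 447.00 = 63.92 C; n(e⁻) = 63.92/96485 = 0.0006625 mol.
Theoretical n(K) = n(e⁻)/1 = 0.0006625 mol, i.e. m_theo = 0.0006625 × 39.1 = 0.02590 g.
Efficiency = m_actual / m_theo = 0.0228 / 0.02590 = 88.0 %.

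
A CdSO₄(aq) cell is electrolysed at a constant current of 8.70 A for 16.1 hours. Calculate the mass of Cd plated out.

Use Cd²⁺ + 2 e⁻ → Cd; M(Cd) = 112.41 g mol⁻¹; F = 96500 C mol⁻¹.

294 g

Q = I·t = 8.700 A × 57960 s = 504300 C.
n(e⁻) = Q/F = 504300 / 96500 = 5.225 mol.
Cd²⁺ + 2 e⁻ → Cd, so n(Cd) = n(e⁻)/2 = 2.613 mol.
m = n·M = 2.613 × 112.41 = 294 g.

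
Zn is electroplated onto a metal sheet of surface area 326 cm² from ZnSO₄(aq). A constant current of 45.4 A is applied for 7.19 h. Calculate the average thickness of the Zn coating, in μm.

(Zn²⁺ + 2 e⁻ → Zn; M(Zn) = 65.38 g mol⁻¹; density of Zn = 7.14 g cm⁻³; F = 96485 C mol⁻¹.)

1710 μm

Q = I·t = 45.40 × 25884 = 1175000 C; n(e⁻) = 12.18 mol.
n(Zn) = n(e⁻)/2 = 6.090 mol, so m = 6.090 × 65.38 = 398.1 g.
Volume = m/ρ = 398.1 / 7.14 = 55.76 cm³.
Thickness = V/A = 55.76 / 326 = 0.171 cm = 1710 μm.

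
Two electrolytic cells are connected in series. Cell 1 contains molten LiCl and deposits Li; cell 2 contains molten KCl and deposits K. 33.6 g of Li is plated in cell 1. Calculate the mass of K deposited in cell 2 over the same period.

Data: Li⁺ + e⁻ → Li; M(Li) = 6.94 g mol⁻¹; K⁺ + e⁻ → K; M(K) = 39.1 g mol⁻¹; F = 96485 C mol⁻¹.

n(Li) = 33.6 / 6.94 = 4.841 mol.
Since Li⁺ + e⁻ → Li, n(e⁻) passed = 1 × 4.841 = 4.841 mol.
Cells in series carry the same charge, so the same 4.841 mol of electrons passes through cell 2.
K⁺ + e⁻ → K, so n(K) = 4.841 / 1 = 4.841 mol.
m(K) = 4.841 × 39.1 = 189 g.

189 g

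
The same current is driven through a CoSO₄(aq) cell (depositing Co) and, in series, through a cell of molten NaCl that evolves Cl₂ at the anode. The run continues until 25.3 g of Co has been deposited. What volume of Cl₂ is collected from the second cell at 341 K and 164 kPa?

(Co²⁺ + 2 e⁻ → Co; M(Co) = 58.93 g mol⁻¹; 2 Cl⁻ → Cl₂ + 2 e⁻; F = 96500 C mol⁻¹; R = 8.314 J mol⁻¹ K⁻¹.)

n(Co) = 25.3 / 58.93 = 0.4293 mol, so n(e⁻) = 2 × 0.4293 = 0.8586 mol.
The cells are in series, so the same 0.8586 mol of electrons passes through the second cell.
2 Cl⁻ → Cl₂ + 2 e⁻ — 2 mol e⁻ per mol Cl₂, so n(Cl₂) = 0.8586/2 = 0.4293 mol.
V = nRT/P = (0.4293 × 8.314 × 341) / (164 × 10³) = 0.00742 m³ = 7.42 L.

7.42 L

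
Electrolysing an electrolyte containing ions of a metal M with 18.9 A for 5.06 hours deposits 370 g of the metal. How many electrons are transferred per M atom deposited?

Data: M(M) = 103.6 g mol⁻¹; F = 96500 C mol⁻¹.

1

Q = I·t = 18.90 A × 18216 s = 344300 C, so n(e⁻) = 344300/96500 = 3.568 mol.
n(M) deposited = 370 / 103.6 = 3.571 mol.
Electrons per atom = n(e⁻)/n(M) = 3.568 / 3.571 = 0.999 ≈ 1, so the ion is M⁺.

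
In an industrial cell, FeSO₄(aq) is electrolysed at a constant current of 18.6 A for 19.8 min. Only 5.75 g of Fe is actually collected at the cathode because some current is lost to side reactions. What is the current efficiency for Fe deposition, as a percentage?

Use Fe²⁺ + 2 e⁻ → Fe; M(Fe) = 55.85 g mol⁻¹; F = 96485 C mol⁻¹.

89.9 %

Q = I·t = 18.60 × 1188.0 = 22100 C; n(e⁻) = 22100/96485 = 0.2290 mol.
Theoretical n(Fe) = n(e⁻)/2 = 0.1145 mol, i.e. m_theo = 0.1145 × 55.85 = 6.395 g.
Efficiency = m_actual / m_theo = 5.75 / 6.395 = 89.9 %.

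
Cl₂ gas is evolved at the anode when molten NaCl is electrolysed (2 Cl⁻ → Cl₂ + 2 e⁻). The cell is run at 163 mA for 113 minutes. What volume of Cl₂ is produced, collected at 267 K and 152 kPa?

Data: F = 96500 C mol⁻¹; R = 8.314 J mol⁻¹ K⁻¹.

0.0836 L

Q = I·t = 0.1630 A × 6780.0 s = 1105 C.
n(e⁻) = Q/F = 1105 / 96500 = 0.01145 mol.
2 electrons are transferred per Cl₂ molecule, so n(Cl₂) = 0.01145 / 2 = 0.005726 mol.
V = nRT/P = (0.005726 × 8.314 × 267) / (152 × 10³ Pa) = 8.36 × 10⁻⁵ m³ = 0.0836 L.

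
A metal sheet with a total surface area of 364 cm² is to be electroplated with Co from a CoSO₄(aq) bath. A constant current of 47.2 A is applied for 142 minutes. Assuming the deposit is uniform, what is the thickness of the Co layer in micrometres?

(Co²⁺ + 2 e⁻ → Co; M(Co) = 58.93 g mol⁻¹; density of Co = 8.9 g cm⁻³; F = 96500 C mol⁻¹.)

379 μm

Q = I·t = 47.20 × 8520.0 = 402100 C; n(e⁻) = 4.167 mol.
n(Co) = n(e⁻)/2 = 2.084 mol, so m = 2.084 × 58.93 = 122.8 g.
Volume = m/ρ = 122.8 / 8.9 = 13.80 cm³.
Thickness = V/A = 13.80 / 364 = 0.0379 cm = 379 μm.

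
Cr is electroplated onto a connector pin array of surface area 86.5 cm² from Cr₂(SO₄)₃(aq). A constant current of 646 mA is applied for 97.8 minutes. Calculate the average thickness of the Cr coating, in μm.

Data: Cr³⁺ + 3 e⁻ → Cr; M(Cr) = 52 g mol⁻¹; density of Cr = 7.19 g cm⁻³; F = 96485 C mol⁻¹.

10.9 μm

Q = I·t = 0.6460 × 5868.0 = 3791 C; n(e⁻) = 0.03929 mol.
n(Cr) = n(e⁻)/3 = 0.01310 mol, so m = 0.01310 × 52 = 0.6810 g.
Volume = m/ρ = 0.6810 / 7.19 = 0.09471 cm³.
Thickness = V/A = 0.09471 / 86.5 = 0.00109 cm = 10.9 μm.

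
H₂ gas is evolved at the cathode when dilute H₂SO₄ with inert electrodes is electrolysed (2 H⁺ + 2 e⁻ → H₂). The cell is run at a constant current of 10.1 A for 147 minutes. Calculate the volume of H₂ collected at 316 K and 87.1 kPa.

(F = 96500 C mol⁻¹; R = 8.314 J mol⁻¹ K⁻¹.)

13.9 L

Q = I·t = 10.10 A × 8820.0 s = 89080 C.
n(e⁻) = Q/F = 89080 / 96500 = 0.9231 mol.
2 electrons are transferred per H₂ molecule, so n(H₂) = 0.9231 / 2 = 0.4616 mol.
V = nRT/P = (0.4616 × 8.314 × 316) / (87.1 × 10³ Pa) = 0.0139 m³ = 13.9 L.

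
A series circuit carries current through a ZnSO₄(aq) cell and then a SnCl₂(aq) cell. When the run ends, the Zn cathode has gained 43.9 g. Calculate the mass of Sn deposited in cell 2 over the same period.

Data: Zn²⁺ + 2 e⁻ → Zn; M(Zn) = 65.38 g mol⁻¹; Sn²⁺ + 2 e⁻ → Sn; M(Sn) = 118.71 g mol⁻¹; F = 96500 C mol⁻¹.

n(Zn) = 43.9 / 65.38 = 0.6715 mol.
Since Zn²⁺ + 2 e⁻ → Zn, n(e⁻) passed = 2 × 0.6715 = 1.343 mol.
Cells in series carry the same charge, so the same 1.343 mol of electrons passes through cell 2.
Sn²⁺ + 2 e⁻ → Sn, so n(Sn) = 1.343 / 2 = 0.6715 mol.
m(Sn) = 0.6715 × 118.71 = 79.7 g.

79.7 g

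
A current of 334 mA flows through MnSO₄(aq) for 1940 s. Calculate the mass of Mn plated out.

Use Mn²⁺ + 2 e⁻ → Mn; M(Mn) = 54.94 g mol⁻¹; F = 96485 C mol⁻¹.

0.184 g

Q = I·t = 0.3340 A × 1940.0 s = 648.0 C.
n(e⁻) = Q/F = 648.0 / 96485 = 0.006716 mol.
Mn²⁺ + 2 e⁻ → Mn, so n(Mn) = n(e⁻)/2 = 0.003358 mol.
m = n·M = 0.003358 × 54.94 = 0.184 g.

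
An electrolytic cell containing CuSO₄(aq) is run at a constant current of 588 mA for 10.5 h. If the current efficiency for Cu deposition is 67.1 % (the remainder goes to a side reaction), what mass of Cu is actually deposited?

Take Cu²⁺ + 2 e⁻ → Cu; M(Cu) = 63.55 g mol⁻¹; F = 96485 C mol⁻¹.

4.91 g

Q = I·t = 0.5880 × 37800 = 22230 C.
n(e⁻) = 22230/96485 = 0.2304 mol; theoretically n(Cu) = 0.2304/2 = 0.1152 mol, m_theo = 7.320 g.
At 67.1 % efficiency, m_actual = 0.671 × 7.320 = 4.91 g.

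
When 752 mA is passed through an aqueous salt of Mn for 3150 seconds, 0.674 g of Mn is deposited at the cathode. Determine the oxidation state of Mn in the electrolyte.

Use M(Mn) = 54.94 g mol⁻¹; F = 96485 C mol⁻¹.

Q = I·t = 0.7520 A × 3150.0 s = 2369 C, so n(e⁻) = 2369/96485 = 0.02455 mol.
n(Mn) deposited = 0.674 / 54.94 = 0.01227 mol.
Electrons per atom = n(e⁻)/n(Mn) = 0.02455 / 0.01227 = 2.00 ≈ 2, so the ion is Mn²⁺.

+2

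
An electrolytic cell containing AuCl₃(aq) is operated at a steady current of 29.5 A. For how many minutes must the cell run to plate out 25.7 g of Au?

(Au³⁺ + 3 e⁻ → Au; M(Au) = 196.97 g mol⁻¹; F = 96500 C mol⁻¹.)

21.3 min

n(Au) = m/M = 25.7 / 196.97 = 0.1305 mol.
Each Au atom requires 3 electrons, so n(e⁻) = 3 × 0.1305 = 0.3914 mol.
Q = n(e⁻)·F = 0.3914 × 96500 = 37770 C.
t = Q/I = 37770 / 29.50 A = 1280 s = 21.3 min.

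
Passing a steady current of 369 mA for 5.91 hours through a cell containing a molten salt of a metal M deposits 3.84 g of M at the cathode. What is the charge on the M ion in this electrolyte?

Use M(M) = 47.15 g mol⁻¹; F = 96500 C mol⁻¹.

+1

Q = I·t = 0.3690 A × 21276 s = 7851 C, so n(e⁻) = 7851/96500 = 0.08136 mol.
n(M) deposited = 3.84 / 47.15 = 0.08144 mol.
Electrons per atom = n(e⁻)/n(M) = 0.08136 / 0.08144 = 0.999 ≈ 1, so the ion is M⁺.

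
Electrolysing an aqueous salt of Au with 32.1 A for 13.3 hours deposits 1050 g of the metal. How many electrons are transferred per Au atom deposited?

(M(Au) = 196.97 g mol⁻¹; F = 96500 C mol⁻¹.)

Q = I·t = 32.10 A × 47880 s = 1537000 C, so n(e⁻) = 1537000/96500 = 15.93 mol.
n(Au) deposited = 1050 / 196.97 = 5.331 mol.
Electrons per atom = n(e⁻)/n(Au) = 15.93 / 5.331 = 2.99 ≈ 3, so the ion is Au³⁺.

3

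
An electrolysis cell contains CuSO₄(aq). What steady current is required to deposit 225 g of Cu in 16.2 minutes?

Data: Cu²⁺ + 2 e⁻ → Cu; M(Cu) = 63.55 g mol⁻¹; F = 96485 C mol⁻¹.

703 A

n(Cu) = 225 / 63.55 = 3.541 mol.
n(e⁻) = 2 × 3.541 = 7.081 mol.
Q = n(e⁻)·F = 7.081 × 96485 = 683200 C.
I = Q/t = 683200 / 972.00 s = 703 A.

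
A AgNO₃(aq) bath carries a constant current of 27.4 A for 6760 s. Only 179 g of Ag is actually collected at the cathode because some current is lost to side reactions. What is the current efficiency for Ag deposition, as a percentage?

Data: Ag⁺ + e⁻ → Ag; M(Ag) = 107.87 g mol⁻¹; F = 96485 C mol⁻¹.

86.4 %

Q = I·t = 27.40 × 6760.0 = 185200 C; n(e⁻) = 185200/96485 = 1.920 mol.
Theoretical n(Ag) = n(e⁻)/1 = 1.920 mol, i.e. m_theo = 1.920 × 107.87 = 207.1 g.
Efficiency = m_actual / m_theo = 179 / 207.1 = 86.4 %.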